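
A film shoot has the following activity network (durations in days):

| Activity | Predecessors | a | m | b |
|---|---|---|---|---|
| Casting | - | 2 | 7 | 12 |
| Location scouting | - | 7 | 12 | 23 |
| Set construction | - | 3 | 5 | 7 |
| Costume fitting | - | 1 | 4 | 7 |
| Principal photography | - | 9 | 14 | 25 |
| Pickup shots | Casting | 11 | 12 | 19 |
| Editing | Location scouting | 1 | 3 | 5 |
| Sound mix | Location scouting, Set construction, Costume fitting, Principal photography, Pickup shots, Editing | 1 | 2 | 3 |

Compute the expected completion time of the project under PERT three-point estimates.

te_Casting = (2 + 4·7 + 12)/6 = 42/6 = 7
te_Location scouting = (7 + 4·12 + 23)/6 = 78/6 = 13
te_Set construction = (3 + 4·5 + 7)/6 = 30/6 = 5
te_Costume fitting = (1 + 4·4 + 7)/6 = 24/6 = 4
te_Principal photography = (9 + 4·14 + 25)/6 = 90/6 = 15
te_Pickup shots = (11 + 4·12 + 19)/6 = 78/6 = 13
te_Editing = (1 + 4·3 + 5)/6 = 18/6 = 3
te_Sound mix = (1 + 4·2 + 3)/6 = 12/6 = 2

Forward pass:
ES_Casting = 0; EF_Casting = 7
ES_Location scouting = 0; EF_Location scouting = 13
ES_Set construction = 0; EF_Set construction = 5
ES_Costume fitting = 0; EF_Costume fitting = 4
ES_Principal photography = 0; EF_Principal photography = 15
ES_Pickup shots = 7; EF_Pickup shots = 7+13 = 20
ES_Editing = 13; EF_Editing = 13+3 = 16
ES_Sound mix = max(EF_Location scouting=13, EF_Set construction=5, EF_Costume fitting=4, EF_Principal photography=15, EF_Pickup shots=20, EF_Editing=16) = 20; EF_Sound mix = 20+2 = 22
Expected project duration μ = 22 days. Critical path: Casting → Pickup shots → Sound mix.

22 days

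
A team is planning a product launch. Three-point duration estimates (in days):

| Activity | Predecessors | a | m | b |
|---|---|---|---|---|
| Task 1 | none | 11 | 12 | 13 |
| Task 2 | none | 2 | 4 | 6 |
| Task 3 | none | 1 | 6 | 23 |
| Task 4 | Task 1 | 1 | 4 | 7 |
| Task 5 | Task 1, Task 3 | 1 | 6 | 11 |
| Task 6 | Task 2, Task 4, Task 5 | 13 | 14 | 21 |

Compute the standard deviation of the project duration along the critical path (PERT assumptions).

te_Task 1 = (11 + 4·12 + 13)/6 = 72/6 = 12; σ²_Task 1 = ((13−11)/6)² = 0.111
te_Task 2 = (2 + 4·4 + 6)/6 = 24/6 = 4; σ²_Task 2 = ((6−2)/6)² = 0.444
te_Task 3 = (1 + 4·6 + 23)/6 = 48/6 = 8; σ²_Task 3 = ((23−1)/6)² = 13.444
te_Task 4 = (1 + 4·4 + 7)/6 = 24/6 = 4; σ²_Task 4 = ((7−1)/6)² = 1.000
te_Task 5 = (1 + 4·6 + 11)/6 = 36/6 = 6; σ²_Task 5 = ((11−1)/6)² = 2.778
te_Task 6 = (13 + 4·14 + 21)/6 = 90/6 = 15; σ²_Task 6 = ((21−13)/6)² = 1.778

Forward pass:
ES_Task 1 = 0; EF_Task 1 = 12
ES_Task 2 = 0; EF_Task 2 = 4
ES_Task 3 = 0; EF_Task 3 = 8
ES_Task 4 = 12; EF_Task 4 = 12+4 = 16
ES_Task 5 = max(EF_Task 1=12, EF_Task 3=8) = 12; EF_Task 5 = 12+6 = 18
ES_Task 6 = max(EF_Task 2=4, EF_Task 4=16, EF_Task 5=18) = 18; EF_Task 6 = 18+15 = 33
Expected project duration μ = 33 days. Critical path: Task 1 → Task 5 → Task 6.

Variance along critical path = 0.111 + 2.778 + 1.778 = 4.667
σ = √4.667 = 2.160 days

2.16 days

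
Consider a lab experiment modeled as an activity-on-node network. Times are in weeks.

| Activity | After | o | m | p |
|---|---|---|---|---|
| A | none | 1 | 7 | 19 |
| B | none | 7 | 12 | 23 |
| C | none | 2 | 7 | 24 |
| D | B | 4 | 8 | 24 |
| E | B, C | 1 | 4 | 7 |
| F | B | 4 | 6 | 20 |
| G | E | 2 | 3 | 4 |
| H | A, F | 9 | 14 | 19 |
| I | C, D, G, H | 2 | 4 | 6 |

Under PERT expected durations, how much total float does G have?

15 weeks

te_A = (1 + 4·7 + 19)/6 = 48/6 = 8
te_B = (7 + 4·12 + 23)/6 = 78/6 = 13
te_C = (2 + 4·7 + 24)/6 = 54/6 = 9
te_D = (4 + 4·8 + 24)/6 = 60/6 = 10
te_E = (1 + 4·4 + 7)/6 = 24/6 = 4
te_F = (4 + 4·6 + 20)/6 = 48/6 = 8
te_G = (2 + 4·3 + 4)/6 = 18/6 = 3
te_H = (9 + 4·14 + 19)/6 = 84/6 = 14
te_I = (2 + 4·4 + 6)/6 = 24/6 = 4

Forward pass:
ES_A = 0; EF_A = 8
ES_B = 0; EF_B = 13
ES_C = 0; EF_C = 9
ES_D = 13; EF_D = 13+10 = 23
ES_E = max(EF_B=13, EF_C=9) = 13; EF_E = 13+4 = 17
ES_F = 13; EF_F = 13+8 = 21
ES_G = 17; EF_G = 17+3 = 20
ES_H = max(EF_A=8, EF_F=21) = 21; EF_H = 21+14 = 35
ES_I = max(EF_C=9, EF_D=23, EF_G=20, EF_H=35) = 35; EF_I = 35+4 = 39
Expected project duration μ = 39 weeks. Critical path: B → F → H → I.

Backward pass:
LF_I = 39; LS_I = 39−4 = 35
LF_H = LS_I = 35; LS_H = 35−14 = 21
LF_G = LS_I = 35; LS_G = 35−3 = 32
LF_F = LS_H = 21; LS_F = 21−8 = 13
LF_E = LS_G = 32; LS_E = 32−4 = 28
LF_D = LS_I = 35; LS_D = 35−10 = 25
LF_C = min(LS_E=28, LS_I=35) = 28; LS_C = 28−9 = 19
LF_B = min(LS_D=25, LS_E=28, LS_F=13) = 13; LS_B = 13−13 = 0
LF_A = LS_H = 21; LS_A = 21−8 = 13
Slack_G = LS_G − ES_G = 32 − 17 = 15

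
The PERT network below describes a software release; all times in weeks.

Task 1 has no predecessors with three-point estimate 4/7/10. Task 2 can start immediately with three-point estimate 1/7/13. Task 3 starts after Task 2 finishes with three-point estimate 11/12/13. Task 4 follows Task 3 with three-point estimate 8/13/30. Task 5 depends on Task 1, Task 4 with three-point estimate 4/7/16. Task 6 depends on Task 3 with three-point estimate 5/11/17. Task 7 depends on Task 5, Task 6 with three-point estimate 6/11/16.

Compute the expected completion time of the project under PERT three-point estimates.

te_Task 1 = (4 + 4·7 + 10)/6 = 42/6 = 7
te_Task 2 = (1 + 4·7 + 13)/6 = 42/6 = 7
te_Task 3 = (11 + 4·12 + 13)/6 = 72/6 = 12
te_Task 4 = (8 + 4·13 + 30)/6 = 90/6 = 15
te_Task 5 = (4 + 4·7 + 16)/6 = 48/6 = 8
te_Task 6 = (5 + 4·11 + 17)/6 = 66/6 = 11
te_Task 7 = (6 + 4·11 + 16)/6 = 66/6 = 11

Forward pass:
ES_Task 1 = 0; EF_Task 1 = 7
ES_Task 2 = 0; EF_Task 2 = 7
ES_Task 3 = 7; EF_Task 3 = 7+12 = 19
ES_Task 4 = 19; EF_Task 4 = 19+15 = 34
ES_Task 5 = max(EF_Task 1=7, EF_Task 4=34) = 34; EF_Task 5 = 34+8 = 42
ES_Task 6 = 19; EF_Task 6 = 19+11 = 30
ES_Task 7 = max(EF_Task 5=42, EF_Task 6=30) = 42; EF_Task 7 = 42+11 = 53
Expected project duration μ = 53 weeks. Critical path: Task 2 → Task 3 → Task 4 → Task 5 → Task 7.

53 weeks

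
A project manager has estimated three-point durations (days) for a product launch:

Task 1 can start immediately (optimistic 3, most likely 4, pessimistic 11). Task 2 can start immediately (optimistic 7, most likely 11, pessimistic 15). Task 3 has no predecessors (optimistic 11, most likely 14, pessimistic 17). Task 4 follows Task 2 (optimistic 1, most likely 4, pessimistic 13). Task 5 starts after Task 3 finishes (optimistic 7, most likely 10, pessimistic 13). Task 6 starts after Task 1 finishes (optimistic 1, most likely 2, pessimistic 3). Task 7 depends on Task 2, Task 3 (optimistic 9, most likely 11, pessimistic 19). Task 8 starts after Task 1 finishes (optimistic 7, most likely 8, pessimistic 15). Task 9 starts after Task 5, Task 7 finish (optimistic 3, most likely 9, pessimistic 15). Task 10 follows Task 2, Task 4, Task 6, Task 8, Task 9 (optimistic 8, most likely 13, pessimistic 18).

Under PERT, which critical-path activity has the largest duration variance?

te_Task 1 = (3 + 4·4 + 11)/6 = 30/6 = 5; σ²_Task 1 = ((11−3)/6)² = 1.778
te_Task 2 = (7 + 4·11 + 15)/6 = 66/6 = 11; σ²_Task 2 = ((15−7)/6)² = 1.778
te_Task 3 = (11 + 4·14 + 17)/6 = 84/6 = 14; σ²_Task 3 = ((17−11)/6)² = 1.000
te_Task 4 = (1 + 4·4 + 13)/6 = 30/6 = 5; σ²_Task 4 = ((13−1)/6)² = 4.000
te_Task 5 = (7 + 4·10 + 13)/6 = 60/6 = 10; σ²_Task 5 = ((13−7)/6)² = 1.000
te_Task 6 = (1 + 4·2 + 3)/6 = 12/6 = 2; σ²_Task 6 = ((3−1)/6)² = 0.111
te_Task 7 = (9 + 4·11 + 19)/6 = 72/6 = 12; σ²_Task 7 = ((19−9)/6)² = 2.778
te_Task 8 = (7 + 4·8 + 15)/6 = 54/6 = 9; σ²_Task 8 = ((15−7)/6)² = 1.778
te_Task 9 = (3 + 4·9 + 15)/6 = 54/6 = 9; σ²_Task 9 = ((15−3)/6)² = 4.000
te_Task 10 = (8 + 4·13 + 18)/6 = 78/6 = 13; σ²_Task 10 = ((18−8)/6)² = 2.778

Forward pass:
ES_Task 1 = 0; EF_Task 1 = 5
ES_Task 2 = 0; EF_Task 2 = 11
ES_Task 3 = 0; EF_Task 3 = 14
ES_Task 4 = 11; EF_Task 4 = 11+5 = 16
ES_Task 5 = 14; EF_Task 5 = 14+10 = 24
ES_Task 6 = 5; EF_Task 6 = 5+2 = 7
ES_Task 7 = max(EF_Task 2=11, EF_Task 3=14) = 14; EF_Task 7 = 14+12 = 26
ES_Task 8 = 5; EF_Task 8 = 5+9 = 14
ES_Task 9 = max(EF_Task 5=24, EF_Task 7=26) = 26; EF_Task 9 = 26+9 = 35
ES_Task 10 = max(EF_Task 2=11, EF_Task 4=16, EF_Task 6=7, EF_Task 8=14, EF_Task 9=35) = 35; EF_Task 10 = 35+13 = 48
Expected project duration μ = 48 days. Critical path: Task 3 → Task 7 → Task 9 → Task 10.

Variances on critical path: σ²_Task 3=1.000, σ²_Task 7=2.778, σ²_Task 9=4.000, σ²_Task 10=2.778.
Largest is σ²_Task 9 = 4.000.

Task 9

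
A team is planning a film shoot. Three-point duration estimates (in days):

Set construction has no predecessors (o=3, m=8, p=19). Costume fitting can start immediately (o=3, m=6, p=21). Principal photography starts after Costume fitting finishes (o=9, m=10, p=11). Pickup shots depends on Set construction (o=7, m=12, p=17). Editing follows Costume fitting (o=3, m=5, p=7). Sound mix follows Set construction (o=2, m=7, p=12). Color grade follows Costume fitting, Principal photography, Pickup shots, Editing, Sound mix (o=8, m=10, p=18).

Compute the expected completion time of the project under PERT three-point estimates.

te_Set construction = (3 + 4·8 + 19)/6 = 54/6 = 9
te_Costume fitting = (3 + 4·6 + 21)/6 = 48/6 = 8
te_Principal photography = (9 + 4·10 + 11)/6 = 60/6 = 10
te_Pickup shots = (7 + 4·12 + 17)/6 = 72/6 = 12
te_Editing = (3 + 4·5 + 7)/6 = 30/6 = 5
te_Sound mix = (2 + 4·7 + 12)/6 = 42/6 = 7
te_Color grade = (8 + 4·10 + 18)/6 = 66/6 = 11

Forward pass:
ES_Set construction = 0; EF_Set construction = 9
ES_Costume fitting = 0; EF_Costume fitting = 8
ES_Principal photography = 8; EF_Principal photography = 8+10 = 18
ES_Pickup shots = 9; EF_Pickup shots = 9+12 = 21
ES_Editing = 8; EF_Editing = 8+5 = 13
ES_Sound mix = 9; EF_Sound mix = 9+7 = 16
ES_Color grade = max(EF_Costume fitting=8, EF_Principal photography=18, EF_Pickup shots=21, EF_Editing=13, EF_Sound mix=16) = 21; EF_Color grade = 21+11 = 32
Expected project duration μ = 32 days. Critical path: Set construction → Pickup shots → Color grade.

32 days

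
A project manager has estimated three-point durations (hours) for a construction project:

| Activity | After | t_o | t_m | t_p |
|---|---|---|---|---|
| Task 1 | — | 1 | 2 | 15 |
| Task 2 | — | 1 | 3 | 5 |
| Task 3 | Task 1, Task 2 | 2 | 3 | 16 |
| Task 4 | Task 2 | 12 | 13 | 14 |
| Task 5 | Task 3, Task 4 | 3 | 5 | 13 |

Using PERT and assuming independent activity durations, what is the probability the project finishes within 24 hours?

te_Task 1 = (1 + 4·2 + 15)/6 = 24/6 = 4; σ²_Task 1 = ((15−1)/6)² = 5.444
te_Task 2 = (1 + 4·3 + 5)/6 = 18/6 = 3; σ²_Task 2 = ((5−1)/6)² = 0.444
te_Task 3 = (2 + 4·3 + 16)/6 = 30/6 = 5; σ²_Task 3 = ((16−2)/6)² = 5.444
te_Task 4 = (12 + 4·13 + 14)/6 = 78/6 = 13; σ²_Task 4 = ((14−12)/6)² = 0.111
te_Task 5 = (3 + 4·5 + 13)/6 = 36/6 = 6; σ²_Task 5 = ((13−3)/6)² = 2.778

Forward pass:
ES_Task 1 = 0; EF_Task 1 = 4
ES_Task 2 = 0; EF_Task 2 = 3
ES_Task 3 = max(EF_Task 1=4, EF_Task 2=3) = 4; EF_Task 3 = 4+5 = 9
ES_Task 4 = 3; EF_Task 4 = 3+13 = 16
ES_Task 5 = max(EF_Task 3=9, EF_Task 4=16) = 16; EF_Task 5 = 16+6 = 22
Expected project duration μ = 22 hours. Critical path: Task 2 → Task 4 → Task 5.

Variance along critical path = 0.444 + 0.111 + 2.778 = 3.333; σ = √3.333 = 1.826 hours.
Z = (24 − 22) / 1.826 = 1.095
P(T ≤ 24) = Φ(1.095) ≈ 0.863

0.863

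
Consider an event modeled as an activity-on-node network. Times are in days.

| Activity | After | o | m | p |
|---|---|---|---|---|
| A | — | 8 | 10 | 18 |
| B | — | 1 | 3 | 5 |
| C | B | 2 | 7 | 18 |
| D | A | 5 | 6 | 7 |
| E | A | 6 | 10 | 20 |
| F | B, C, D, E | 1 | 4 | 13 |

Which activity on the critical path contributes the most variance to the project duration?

te_A = (8 + 4·10 + 18)/6 = 66/6 = 11; σ²_A = ((18−8)/6)² = 2.778
te_B = (1 + 4·3 + 5)/6 = 18/6 = 3; σ²_B = ((5−1)/6)² = 0.444
te_C = (2 + 4·7 + 18)/6 = 48/6 = 8; σ²_C = ((18−2)/6)² = 7.111
te_D = (5 + 4·6 + 7)/6 = 36/6 = 6; σ²_D = ((7−5)/6)² = 0.111
te_E = (6 + 4·10 + 20)/6 = 66/6 = 11; σ²_E = ((20−6)/6)² = 5.444
te_F = (1 + 4·4 + 13)/6 = 30/6 = 5; σ²_F = ((13−1)/6)² = 4.000

Forward pass:
ES_A = 0; EF_A = 11
ES_B = 0; EF_B = 3
ES_C = 3; EF_C = 3+8 = 11
ES_D = 11; EF_D = 11+6 = 17
ES_E = 11; EF_E = 11+11 = 22
ES_F = max(EF_B=3, EF_C=11, EF_D=17, EF_E=22) = 22; EF_F = 22+5 = 27
Expected project duration μ = 27 days. Critical path: A → E → F.

Variances on critical path: σ²_A=2.778, σ²_E=5.444, σ²_F=4.000.
Largest is σ²_E = 5.444.

E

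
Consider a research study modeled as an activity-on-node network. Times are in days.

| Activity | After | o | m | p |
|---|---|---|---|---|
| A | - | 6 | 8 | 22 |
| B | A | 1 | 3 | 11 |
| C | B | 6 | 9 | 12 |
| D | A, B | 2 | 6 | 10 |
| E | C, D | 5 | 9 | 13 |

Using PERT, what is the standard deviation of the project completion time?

te_A = (6 + 4·8 + 22)/6 = 60/6 = 10; σ²_A = ((22−6)/6)² = 7.111
te_B = (1 + 4·3 + 11)/6 = 24/6 = 4; σ²_B = ((11−1)/6)² = 2.778
te_C = (6 + 4·9 + 12)/6 = 54/6 = 9; σ²_C = ((12−6)/6)² = 1.000
te_D = (2 + 4·6 + 10)/6 = 36/6 = 6; σ²_D = ((10−2)/6)² = 1.778
te_E = (5 + 4·9 + 13)/6 = 54/6 = 9; σ²_E = ((13−5)/6)² = 1.778

Forward pass:
ES_A = 0; EF_A = 10
ES_B = 10; EF_B = 10+4 = 14
ES_C = 14; EF_C = 14+9 = 23
ES_D = max(EF_A=10, EF_B=14) = 14; EF_D = 14+6 = 20
ES_E = max(EF_C=23, EF_D=20) = 23; EF_E = 23+9 = 32
Expected project duration μ = 32 days. Critical path: A → B → C → E.

Variance along critical path = 7.111 + 2.778 + 1.000 + 1.778 = 12.667
σ = √12.667 = 3.559 days

3.56 days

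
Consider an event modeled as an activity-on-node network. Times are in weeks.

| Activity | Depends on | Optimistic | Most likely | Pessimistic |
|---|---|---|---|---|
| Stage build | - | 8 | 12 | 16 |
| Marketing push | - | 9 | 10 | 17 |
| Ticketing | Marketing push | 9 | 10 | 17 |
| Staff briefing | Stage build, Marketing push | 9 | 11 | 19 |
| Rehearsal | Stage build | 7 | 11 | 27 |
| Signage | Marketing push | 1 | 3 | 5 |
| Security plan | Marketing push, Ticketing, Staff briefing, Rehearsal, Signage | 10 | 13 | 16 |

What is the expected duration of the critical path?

te_Stage build = (8 + 4·12 + 16)/6 = 72/6 = 12
te_Marketing push = (9 + 4·10 + 17)/6 = 66/6 = 11
te_Ticketing = (9 + 4·10 + 17)/6 = 66/6 = 11
te_Staff briefing = (9 + 4·11 + 19)/6 = 72/6 = 12
te_Rehearsal = (7 + 4·11 + 27)/6 = 78/6 = 13
te_Signage = (1 + 4·3 + 5)/6 = 18/6 = 3
te_Security plan = (10 + 4·13 + 16)/6 = 78/6 = 13

Forward pass:
ES_Stage build = 0; EF_Stage build = 12
ES_Marketing push = 0; EF_Marketing push = 11
ES_Ticketing = 11; EF_Ticketing = 11+11 = 22
ES_Staff briefing = max(EF_Stage build=12, EF_Marketing push=11) = 12; EF_Staff briefing = 12+12 = 24
ES_Rehearsal = 12; EF_Rehearsal = 12+13 = 25
ES_Signage = 11; EF_Signage = 11+3 = 14
ES_Security plan = max(EF_Marketing push=11, EF_Ticketing=22, EF_Staff briefing=24, EF_Rehearsal=25, EF_Signage=14) = 25; EF_Security plan = 25+13 = 38
Expected project duration μ = 38 weeks. Critical path: Stage build → Rehearsal → Security plan.

38 weeks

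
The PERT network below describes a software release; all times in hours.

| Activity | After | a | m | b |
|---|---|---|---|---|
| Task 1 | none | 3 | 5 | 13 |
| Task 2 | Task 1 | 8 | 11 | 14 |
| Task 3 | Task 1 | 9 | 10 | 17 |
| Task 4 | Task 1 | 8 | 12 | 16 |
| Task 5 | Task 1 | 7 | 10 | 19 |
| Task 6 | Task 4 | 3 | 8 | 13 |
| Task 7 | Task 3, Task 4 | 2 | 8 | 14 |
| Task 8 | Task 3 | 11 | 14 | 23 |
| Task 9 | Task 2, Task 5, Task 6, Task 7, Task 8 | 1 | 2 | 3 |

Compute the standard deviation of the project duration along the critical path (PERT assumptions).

te_Task 1 = (3 + 4·5 + 13)/6 = 36/6 = 6; σ²_Task 1 = ((13−3)/6)² = 2.778
te_Task 2 = (8 + 4·11 + 14)/6 = 66/6 = 11; σ²_Task 2 = ((14−8)/6)² = 1.000
te_Task 3 = (9 + 4·10 + 17)/6 = 66/6 = 11; σ²_Task 3 = ((17−9)/6)² = 1.778
te_Task 4 = (8 + 4·12 + 16)/6 = 72/6 = 12; σ²_Task 4 = ((16−8)/6)² = 1.778
te_Task 5 = (7 + 4·10 + 19)/6 = 66/6 = 11; σ²_Task 5 = ((19−7)/6)² = 4.000
te_Task 6 = (3 + 4·8 + 13)/6 = 48/6 = 8; σ²_Task 6 = ((13−3)/6)² = 2.778
te_Task 7 = (2 + 4·8 + 14)/6 = 48/6 = 8; σ²_Task 7 = ((14−2)/6)² = 4.000
te_Task 8 = (11 + 4·14 + 23)/6 = 90/6 = 15; σ²_Task 8 = ((23−11)/6)² = 4.000
te_Task 9 = (1 + 4·2 + 3)/6 = 12/6 = 2; σ²_Task 9 = ((3−1)/6)² = 0.111

Forward pass:
ES_Task 1 = 0; EF_Task 1 = 6
ES_Task 2 = 6; EF_Task 2 = 6+11 = 17
ES_Task 3 = 6; EF_Task 3 = 6+11 = 17
ES_Task 4 = 6; EF_Task 4 = 6+12 = 18
ES_Task 5 = 6; EF_Task 5 = 6+11 = 17
ES_Task 6 = 18; EF_Task 6 = 18+8 = 26
ES_Task 7 = max(EF_Task 3=17, EF_Task 4=18) = 18; EF_Task 7 = 18+8 = 26
ES_Task 8 = 17; EF_Task 8 = 17+15 = 32
ES_Task 9 = max(EF_Task 2=17, EF_Task 5=17, EF_Task 6=26, EF_Task 7=26, EF_Task 8=32) = 32; EF_Task 9 = 32+2 = 34
Expected project duration μ = 34 hours. Critical path: Task 1 → Task 3 → Task 8 → Task 9.

Variance along critical path = 2.778 + 1.778 + 4.000 + 0.111 = 8.667
σ = √8.667 = 2.944 hours

2.94 hours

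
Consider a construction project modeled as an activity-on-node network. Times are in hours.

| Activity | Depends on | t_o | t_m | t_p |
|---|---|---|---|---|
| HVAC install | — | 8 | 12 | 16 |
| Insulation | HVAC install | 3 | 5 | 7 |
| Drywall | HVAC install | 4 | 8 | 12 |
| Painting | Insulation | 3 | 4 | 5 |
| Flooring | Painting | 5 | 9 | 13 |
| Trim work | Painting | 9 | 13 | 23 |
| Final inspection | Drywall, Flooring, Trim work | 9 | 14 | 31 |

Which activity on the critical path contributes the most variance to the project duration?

te_HVAC install = (8 + 4·12 + 16)/6 = 72/6 = 12; σ²_HVAC install = ((16−8)/6)² = 1.778
te_Insulation = (3 + 4·5 + 7)/6 = 30/6 = 5; σ²_Insulation = ((7−3)/6)² = 0.444
te_Drywall = (4 + 4·8 + 12)/6 = 48/6 = 8; σ²_Drywall = ((12−4)/6)² = 1.778
te_Painting = (3 + 4·4 + 5)/6 = 24/6 = 4; σ²_Painting = ((5−3)/6)² = 0.111
te_Flooring = (5 + 4·9 + 13)/6 = 54/6 = 9; σ²_Flooring = ((13−5)/6)² = 1.778
te_Trim work = (9 + 4·13 + 23)/6 = 84/6 = 14; σ²_Trim work = ((23−9)/6)² = 5.444
te_Final inspection = (9 + 4·14 + 31)/6 = 96/6 = 16; σ²_Final inspection = ((31−9)/6)² = 13.444

Forward pass:
ES_HVAC install = 0; EF_HVAC install = 12
ES_Insulation = 12; EF_Insulation = 12+5 = 17
ES_Drywall = 12; EF_Drywall = 12+8 = 20
ES_Painting = 17; EF_Painting = 17+4 = 21
ES_Flooring = 21; EF_Flooring = 21+9 = 30
ES_Trim work = 21; EF_Trim work = 21+14 = 35
ES_Final inspection = max(EF_Drywall=20, EF_Flooring=30, EF_Trim work=35) = 35; EF_Final inspection = 35+16 = 51
Expected project duration μ = 51 hours. Critical path: HVAC install → Insulation → Painting → Trim work → Final inspection.

Variances on critical path: σ²_HVAC install=1.778, σ²_Insulation=0.444, σ²_Painting=0.111, σ²_Trim work=5.444, σ²_Final inspection=13.444.
Largest is σ²_Final inspection = 13.444.

Final inspection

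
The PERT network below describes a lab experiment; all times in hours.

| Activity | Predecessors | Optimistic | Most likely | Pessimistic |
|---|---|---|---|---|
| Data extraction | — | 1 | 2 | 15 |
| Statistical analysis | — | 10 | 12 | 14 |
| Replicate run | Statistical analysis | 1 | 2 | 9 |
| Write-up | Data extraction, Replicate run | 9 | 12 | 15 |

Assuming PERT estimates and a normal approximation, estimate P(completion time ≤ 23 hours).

0.013

te_Data extraction = (1 + 4·2 + 15)/6 = 24/6 = 4; σ²_Data extraction = ((15−1)/6)² = 5.444
te_Statistical analysis = (10 + 4·12 + 14)/6 = 72/6 = 12; σ²_Statistical analysis = ((14−10)/6)² = 0.444
te_Replicate run = (1 + 4·2 + 9)/6 = 18/6 = 3; σ²_Replicate run = ((9−1)/6)² = 1.778
te_Write-up = (9 + 4·12 + 15)/6 = 72/6 = 12; σ²_Write-up = ((15−9)/6)² = 1.000

Forward pass:
ES_Data extraction = 0; EF_Data extraction = 4
ES_Statistical analysis = 0; EF_Statistical analysis = 12
ES_Replicate run = 12; EF_Replicate run = 12+3 = 15
ES_Write-up = max(EF_Data extraction=4, EF_Replicate run=15) = 15; EF_Write-up = 15+12 = 27
Expected project duration μ = 27 hours. Critical path: Statistical analysis → Replicate run → Write-up.

Variance along critical path = 0.444 + 1.778 + 1.000 = 3.222; σ = √3.222 = 1.795 hours.
Z = (23 − 27) / 1.795 = -2.228
P(T ≤ 23) = Φ(-2.228) ≈ 0.013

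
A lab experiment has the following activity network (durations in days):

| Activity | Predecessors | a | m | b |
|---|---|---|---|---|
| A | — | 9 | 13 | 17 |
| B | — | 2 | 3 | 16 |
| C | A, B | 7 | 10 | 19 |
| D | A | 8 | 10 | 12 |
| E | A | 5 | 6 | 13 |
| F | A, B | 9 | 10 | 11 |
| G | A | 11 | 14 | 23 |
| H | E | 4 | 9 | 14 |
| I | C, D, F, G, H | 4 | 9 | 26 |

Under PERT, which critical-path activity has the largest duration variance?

I

te_A = (9 + 4·13 + 17)/6 = 78/6 = 13; σ²_A = ((17−9)/6)² = 1.778
te_B = (2 + 4·3 + 16)/6 = 30/6 = 5; σ²_B = ((16−2)/6)² = 5.444
te_C = (7 + 4·10 + 19)/6 = 66/6 = 11; σ²_C = ((19−7)/6)² = 4.000
te_D = (8 + 4·10 + 12)/6 = 60/6 = 10; σ²_D = ((12−8)/6)² = 0.444
te_E = (5 + 4·6 + 13)/6 = 42/6 = 7; σ²_E = ((13−5)/6)² = 1.778
te_F = (9 + 4·10 + 11)/6 = 60/6 = 10; σ²_F = ((11−9)/6)² = 0.111
te_G = (11 + 4·14 + 23)/6 = 90/6 = 15; σ²_G = ((23−11)/6)² = 4.000
te_H = (4 + 4·9 + 14)/6 = 54/6 = 9; σ²_H = ((14−4)/6)² = 2.778
te_I = (4 + 4·9 + 26)/6 = 66/6 = 11; σ²_I = ((26−4)/6)² = 13.444

Forward pass:
ES_A = 0; EF_A = 13
ES_B = 0; EF_B = 5
ES_C = max(EF_A=13, EF_B=5) = 13; EF_C = 13+11 = 24
ES_D = 13; EF_D = 13+10 = 23
ES_E = 13; EF_E = 13+7 = 20
ES_F = max(EF_A=13, EF_B=5) = 13; EF_F = 13+10 = 23
ES_G = 13; EF_G = 13+15 = 28
ES_H = 20; EF_H = 20+9 = 29
ES_I = max(EF_C=24, EF_D=23, EF_F=23, EF_G=28, EF_H=29) = 29; EF_I = 29+11 = 40
Expected project duration μ = 40 days. Critical path: A → E → H → I.

Variances on critical path: σ²_A=1.778, σ²_E=1.778, σ²_H=2.778, σ²_I=13.444.
Largest is σ²_I = 13.444.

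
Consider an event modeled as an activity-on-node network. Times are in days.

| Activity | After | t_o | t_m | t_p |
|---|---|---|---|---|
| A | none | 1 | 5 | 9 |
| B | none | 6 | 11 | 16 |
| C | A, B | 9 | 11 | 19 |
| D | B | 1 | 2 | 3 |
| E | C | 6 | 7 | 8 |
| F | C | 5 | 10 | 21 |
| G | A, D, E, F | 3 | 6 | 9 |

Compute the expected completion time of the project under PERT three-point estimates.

40 days

te_A = (1 + 4·5 + 9)/6 = 30/6 = 5
te_B = (6 + 4·11 + 16)/6 = 66/6 = 11
te_C = (9 + 4·11 + 19)/6 = 72/6 = 12
te_D = (1 + 4·2 + 3)/6 = 12/6 = 2
te_E = (6 + 4·7 + 8)/6 = 42/6 = 7
te_F = (5 + 4·10 + 21)/6 = 66/6 = 11
te_G = (3 + 4·6 + 9)/6 = 36/6 = 6

Forward pass:
ES_A = 0; EF_A = 5
ES_B = 0; EF_B = 11
ES_C = max(EF_A=5, EF_B=11) = 11; EF_C = 11+12 = 23
ES_D = 11; EF_D = 11+2 = 13
ES_E = 23; EF_E = 23+7 = 30
ES_F = 23; EF_F = 23+11 = 34
ES_G = max(EF_A=5, EF_D=13, EF_E=30, EF_F=34) = 34; EF_G = 34+6 = 40
Expected project duration μ = 40 days. Critical path: B → C → F → G.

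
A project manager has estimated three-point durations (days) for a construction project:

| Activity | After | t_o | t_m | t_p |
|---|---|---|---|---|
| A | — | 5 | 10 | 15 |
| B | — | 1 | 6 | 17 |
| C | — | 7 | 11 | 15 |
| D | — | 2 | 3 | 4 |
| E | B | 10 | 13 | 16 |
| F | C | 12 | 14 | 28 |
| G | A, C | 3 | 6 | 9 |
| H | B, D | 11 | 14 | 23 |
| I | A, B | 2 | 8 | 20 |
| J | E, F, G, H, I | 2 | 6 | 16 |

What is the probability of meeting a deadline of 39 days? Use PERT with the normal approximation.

te_A = (5 + 4·10 + 15)/6 = 60/6 = 10; σ²_A = ((15−5)/6)² = 2.778
te_B = (1 + 4·6 + 17)/6 = 42/6 = 7; σ²_B = ((17−1)/6)² = 7.111
te_C = (7 + 4·11 + 15)/6 = 66/6 = 11; σ²_C = ((15−7)/6)² = 1.778
te_D = (2 + 4·3 + 4)/6 = 18/6 = 3; σ²_D = ((4−2)/6)² = 0.111
te_E = (10 + 4·13 + 16)/6 = 78/6 = 13; σ²_E = ((16−10)/6)² = 1.000
te_F = (12 + 4·14 + 28)/6 = 96/6 = 16; σ²_F = ((28−12)/6)² = 7.111
te_G = (3 + 4·6 + 9)/6 = 36/6 = 6; σ²_G = ((9−3)/6)² = 1.000
te_H = (11 + 4·14 + 23)/6 = 90/6 = 15; σ²_H = ((23−11)/6)² = 4.000
te_I = (2 + 4·8 + 20)/6 = 54/6 = 9; σ²_I = ((20−2)/6)² = 9.000
te_J = (2 + 4·6 + 16)/6 = 42/6 = 7; σ²_J = ((16−2)/6)² = 5.444

Forward pass:
ES_A = 0; EF_A = 10
ES_B = 0; EF_B = 7
ES_C = 0; EF_C = 11
ES_D = 0; EF_D = 3
ES_E = 7; EF_E = 7+13 = 20
ES_F = 11; EF_F = 11+16 = 27
ES_G = max(EF_A=10, EF_C=11) = 11; EF_G = 11+6 = 17
ES_H = max(EF_B=7, EF_D=3) = 7; EF_H = 7+15 = 22
ES_I = max(EF_A=10, EF_B=7) = 10; EF_I = 10+9 = 19
ES_J = max(EF_E=20, EF_F=27, EF_G=17, EF_H=22, EF_I=19) = 27; EF_J = 27+7 = 34
Expected project duration μ = 34 days. Critical path: C → F → J.

Variance along critical path = 1.778 + 7.111 + 5.444 = 14.333; σ = √14.333 = 3.786 days.
Z = (39 − 34) / 3.786 = 1.321
P(T ≤ 39) = Φ(1.321) ≈ 0.907

0.907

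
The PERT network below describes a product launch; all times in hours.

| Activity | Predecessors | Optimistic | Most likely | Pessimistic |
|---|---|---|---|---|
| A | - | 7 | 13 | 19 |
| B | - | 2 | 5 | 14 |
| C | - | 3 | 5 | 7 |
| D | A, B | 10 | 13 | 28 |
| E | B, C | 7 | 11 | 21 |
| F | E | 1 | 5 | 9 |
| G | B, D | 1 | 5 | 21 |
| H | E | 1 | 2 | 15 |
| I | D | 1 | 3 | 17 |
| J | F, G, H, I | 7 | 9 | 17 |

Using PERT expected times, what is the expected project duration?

te_A = (7 + 4·13 + 19)/6 = 78/6 = 13
te_B = (2 + 4·5 + 14)/6 = 36/6 = 6
te_C = (3 + 4·5 + 7)/6 = 30/6 = 5
te_D = (10 + 4·13 + 28)/6 = 90/6 = 15
te_E = (7 + 4·11 + 21)/6 = 72/6 = 12
te_F = (1 + 4·5 + 9)/6 = 30/6 = 5
te_G = (1 + 4·5 + 21)/6 = 42/6 = 7
te_H = (1 + 4·2 + 15)/6 = 24/6 = 4
te_I = (1 + 4·3 + 17)/6 = 30/6 = 5
te_J = (7 + 4·9 + 17)/6 = 60/6 = 10

Forward pass:
ES_A = 0; EF_A = 13
ES_B = 0; EF_B = 6
ES_C = 0; EF_C = 5
ES_D = max(EF_A=13, EF_B=6) = 13; EF_D = 13+15 = 28
ES_E = max(EF_B=6, EF_C=5) = 6; EF_E = 6+12 = 18
ES_F = 18; EF_F = 18+5 = 23
ES_G = max(EF_B=6, EF_D=28) = 28; EF_G = 28+7 = 35
ES_H = 18; EF_H = 18+4 = 22
ES_I = 28; EF_I = 28+5 = 33
ES_J = max(EF_F=23, EF_G=35, EF_H=22, EF_I=33) = 35; EF_J = 35+10 = 45
Expected project duration μ = 45 hours. Critical path: A → D → G → J.

45 hours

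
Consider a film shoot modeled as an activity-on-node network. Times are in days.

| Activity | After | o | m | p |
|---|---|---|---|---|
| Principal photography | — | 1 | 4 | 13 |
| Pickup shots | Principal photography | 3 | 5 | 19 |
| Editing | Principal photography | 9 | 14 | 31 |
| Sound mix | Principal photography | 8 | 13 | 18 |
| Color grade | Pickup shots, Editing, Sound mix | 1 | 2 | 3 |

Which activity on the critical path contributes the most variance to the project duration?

Editing

te_Principal photography = (1 + 4·4 + 13)/6 = 30/6 = 5; σ²_Principal photography = ((13−1)/6)² = 4.000
te_Pickup shots = (3 + 4·5 + 19)/6 = 42/6 = 7; σ²_Pickup shots = ((19−3)/6)² = 7.111
te_Editing = (9 + 4·14 + 31)/6 = 96/6 = 16; σ²_Editing = ((31−9)/6)² = 13.444
te_Sound mix = (8 + 4·13 + 18)/6 = 78/6 = 13; σ²_Sound mix = ((18−8)/6)² = 2.778
te_Color grade = (1 + 4·2 + 3)/6 = 12/6 = 2; σ²_Color grade = ((3−1)/6)² = 0.111

Forward pass:
ES_Principal photography = 0; EF_Principal photography = 5
ES_Pickup shots = 5; EF_Pickup shots = 5+7 = 12
ES_Editing = 5; EF_Editing = 5+16 = 21
ES_Sound mix = 5; EF_Sound mix = 5+13 = 18
ES_Color grade = max(EF_Pickup shots=12, EF_Editing=21, EF_Sound mix=18) = 21; EF_Color grade = 21+2 = 23
Expected project duration μ = 23 days. Critical path: Principal photography → Editing → Color grade.

Variances on critical path: σ²_Principal photography=4.000, σ²_Editing=13.444, σ²_Color grade=0.111.
Largest is σ²_Editing = 13.444.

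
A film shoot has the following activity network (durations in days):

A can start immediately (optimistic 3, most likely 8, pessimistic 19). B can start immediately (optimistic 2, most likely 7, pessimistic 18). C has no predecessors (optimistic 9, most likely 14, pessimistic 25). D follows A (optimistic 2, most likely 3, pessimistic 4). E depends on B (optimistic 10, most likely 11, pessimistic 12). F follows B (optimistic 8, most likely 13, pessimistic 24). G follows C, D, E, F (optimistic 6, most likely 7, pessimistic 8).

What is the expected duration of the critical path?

te_A = (3 + 4·8 + 19)/6 = 54/6 = 9
te_B = (2 + 4·7 + 18)/6 = 48/6 = 8
te_C = (9 + 4·14 + 25)/6 = 90/6 = 15
te_D = (2 + 4·3 + 4)/6 = 18/6 = 3
te_E = (10 + 4·11 + 12)/6 = 66/6 = 11
te_F = (8 + 4·13 + 24)/6 = 84/6 = 14
te_G = (6 + 4·7 + 8)/6 = 42/6 = 7

Forward pass:
ES_A = 0; EF_A = 9
ES_B = 0; EF_B = 8
ES_C = 0; EF_C = 15
ES_D = 9; EF_D = 9+3 = 12
ES_E = 8; EF_E = 8+11 = 19
ES_F = 8; EF_F = 8+14 = 22
ES_G = max(EF_C=15, EF_D=12, EF_E=19, EF_F=22) = 22; EF_G = 22+7 = 29
Expected project duration μ = 29 days. Critical path: B → F → G.

29 days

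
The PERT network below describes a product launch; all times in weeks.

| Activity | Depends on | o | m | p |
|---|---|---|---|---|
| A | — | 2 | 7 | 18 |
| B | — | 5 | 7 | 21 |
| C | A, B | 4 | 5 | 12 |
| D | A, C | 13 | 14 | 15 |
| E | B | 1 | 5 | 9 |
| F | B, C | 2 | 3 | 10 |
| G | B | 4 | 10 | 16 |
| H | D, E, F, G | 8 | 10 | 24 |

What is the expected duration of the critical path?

te_A = (2 + 4·7 + 18)/6 = 48/6 = 8
te_B = (5 + 4·7 + 21)/6 = 54/6 = 9
te_C = (4 + 4·5 + 12)/6 = 36/6 = 6
te_D = (13 + 4·14 + 15)/6 = 84/6 = 14
te_E = (1 + 4·5 + 9)/6 = 30/6 = 5
te_F = (2 + 4·3 + 10)/6 = 24/6 = 4
te_G = (4 + 4·10 + 16)/6 = 60/6 = 10
te_H = (8 + 4·10 + 24)/6 = 72/6 = 12

Forward pass:
ES_A = 0; EF_A = 8
ES_B = 0; EF_B = 9
ES_C = max(EF_A=8, EF_B=9) = 9; EF_C = 9+6 = 15
ES_D = max(EF_A=8, EF_C=15) = 15; EF_D = 15+14 = 29
ES_E = 9; EF_E = 9+5 = 14
ES_F = max(EF_B=9, EF_C=15) = 15; EF_F = 15+4 = 19
ES_G = 9; EF_G = 9+10 = 19
ES_H = max(EF_D=29, EF_E=14, EF_F=19, EF_G=19) = 29; EF_H = 29+12 = 41
Expected project duration μ = 41 weeks. Critical path: B → C → D → H.

41 weeks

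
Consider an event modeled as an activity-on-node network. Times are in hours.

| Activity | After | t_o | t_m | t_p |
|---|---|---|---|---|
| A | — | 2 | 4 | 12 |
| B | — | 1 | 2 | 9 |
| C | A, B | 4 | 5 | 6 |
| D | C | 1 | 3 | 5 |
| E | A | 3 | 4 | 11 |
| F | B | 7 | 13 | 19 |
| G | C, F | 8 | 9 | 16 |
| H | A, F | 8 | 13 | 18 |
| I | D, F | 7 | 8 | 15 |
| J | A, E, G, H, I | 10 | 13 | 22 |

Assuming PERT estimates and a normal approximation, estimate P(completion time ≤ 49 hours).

0.955

te_A = (2 + 4·4 + 12)/6 = 30/6 = 5; σ²_A = ((12−2)/6)² = 2.778
te_B = (1 + 4·2 + 9)/6 = 18/6 = 3; σ²_B = ((9−1)/6)² = 1.778
te_C = (4 + 4·5 + 6)/6 = 30/6 = 5; σ²_C = ((6−4)/6)² = 0.111
te_D = (1 + 4·3 + 5)/6 = 18/6 = 3; σ²_D = ((5−1)/6)² = 0.444
te_E = (3 + 4·4 + 11)/6 = 30/6 = 5; σ²_E = ((11−3)/6)² = 1.778
te_F = (7 + 4·13 + 19)/6 = 78/6 = 13; σ²_F = ((19−7)/6)² = 4.000
te_G = (8 + 4·9 + 16)/6 = 60/6 = 10; σ²_G = ((16−8)/6)² = 1.778
te_H = (8 + 4·13 + 18)/6 = 78/6 = 13; σ²_H = ((18−8)/6)² = 2.778
te_I = (7 + 4·8 + 15)/6 = 54/6 = 9; σ²_I = ((15−7)/6)² = 1.778
te_J = (10 + 4·13 + 22)/6 = 84/6 = 14; σ²_J = ((22−10)/6)² = 4.000

Forward pass:
ES_A = 0; EF_A = 5
ES_B = 0; EF_B = 3
ES_C = max(EF_A=5, EF_B=3) = 5; EF_C = 5+5 = 10
ES_D = 10; EF_D = 10+3 = 13
ES_E = 5; EF_E = 5+5 = 10
ES_F = 3; EF_F = 3+13 = 16
ES_G = max(EF_C=10, EF_F=16) = 16; EF_G = 16+10 = 26
ES_H = max(EF_A=5, EF_F=16) = 16; EF_H = 16+13 = 29
ES_I = max(EF_D=13, EF_F=16) = 16; EF_I = 16+9 = 25
ES_J = max(EF_A=5, EF_E=10, EF_G=26, EF_H=29, EF_I=25) = 29; EF_J = 29+14 = 43
Expected project duration μ = 43 hours. Critical path: B → F → H → J.

Variance along critical path = 1.778 + 4.000 + 2.778 + 4.000 = 12.556; σ = √12.556 = 3.543 hours.
Z = (49 − 43) / 3.543 = 1.693
P(T ≤ 49) = Φ(1.693) ≈ 0.955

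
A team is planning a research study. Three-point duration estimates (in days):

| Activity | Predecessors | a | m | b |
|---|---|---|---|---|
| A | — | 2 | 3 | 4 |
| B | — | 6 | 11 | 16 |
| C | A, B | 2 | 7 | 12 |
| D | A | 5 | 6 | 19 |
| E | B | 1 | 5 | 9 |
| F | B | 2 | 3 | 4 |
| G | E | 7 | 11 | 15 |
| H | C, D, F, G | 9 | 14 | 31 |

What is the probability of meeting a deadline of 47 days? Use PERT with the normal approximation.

0.816

te_A = (2 + 4·3 + 4)/6 = 18/6 = 3; σ²_A = ((4−2)/6)² = 0.111
te_B = (6 + 4·11 + 16)/6 = 66/6 = 11; σ²_B = ((16−6)/6)² = 2.778
te_C = (2 + 4·7 + 12)/6 = 42/6 = 7; σ²_C = ((12−2)/6)² = 2.778
te_D = (5 + 4·6 + 19)/6 = 48/6 = 8; σ²_D = ((19−5)/6)² = 5.444
te_E = (1 + 4·5 + 9)/6 = 30/6 = 5; σ²_E = ((9−1)/6)² = 1.778
te_F = (2 + 4·3 + 4)/6 = 18/6 = 3; σ²_F = ((4−2)/6)² = 0.111
te_G = (7 + 4·11 + 15)/6 = 66/6 = 11; σ²_G = ((15−7)/6)² = 1.778
te_H = (9 + 4·14 + 31)/6 = 96/6 = 16; σ²_H = ((31−9)/6)² = 13.444

Forward pass:
ES_A = 0; EF_A = 3
ES_B = 0; EF_B = 11
ES_C = max(EF_A=3, EF_B=11) = 11; EF_C = 11+7 = 18
ES_D = 3; EF_D = 3+8 = 11
ES_E = 11; EF_E = 11+5 = 16
ES_F = 11; EF_F = 11+3 = 14
ES_G = 16; EF_G = 16+11 = 27
ES_H = max(EF_C=18, EF_D=11, EF_F=14, EF_G=27) = 27; EF_H = 27+16 = 43
Expected project duration μ = 43 days. Critical path: B → E → G → H.

Variance along critical path = 2.778 + 1.778 + 1.778 + 13.444 = 19.778; σ = √19.778 = 4.447 days.
Z = (47 − 43) / 4.447 = 0.899
P(T ≤ 47) = Φ(0.899) ≈ 0.816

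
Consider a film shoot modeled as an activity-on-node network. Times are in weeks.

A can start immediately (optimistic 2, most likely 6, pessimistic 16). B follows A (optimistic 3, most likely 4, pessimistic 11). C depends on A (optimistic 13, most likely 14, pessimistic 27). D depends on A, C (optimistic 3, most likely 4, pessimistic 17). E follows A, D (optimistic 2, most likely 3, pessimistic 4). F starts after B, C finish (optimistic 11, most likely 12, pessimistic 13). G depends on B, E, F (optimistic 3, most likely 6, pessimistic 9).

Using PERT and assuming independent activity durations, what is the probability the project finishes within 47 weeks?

te_A = (2 + 4·6 + 16)/6 = 42/6 = 7; σ²_A = ((16−2)/6)² = 5.444
te_B = (3 + 4·4 + 11)/6 = 30/6 = 5; σ²_B = ((11−3)/6)² = 1.778
te_C = (13 + 4·14 + 27)/6 = 96/6 = 16; σ²_C = ((27−13)/6)² = 5.444
te_D = (3 + 4·4 + 17)/6 = 36/6 = 6; σ²_D = ((17−3)/6)² = 5.444
te_E = (2 + 4·3 + 4)/6 = 18/6 = 3; σ²_E = ((4−2)/6)² = 0.111
te_F = (11 + 4·12 + 13)/6 = 72/6 = 12; σ²_F = ((13−11)/6)² = 0.111
te_G = (3 + 4·6 + 9)/6 = 36/6 = 6; σ²_G = ((9−3)/6)² = 1.000

Forward pass:
ES_A = 0; EF_A = 7
ES_B = 7; EF_B = 7+5 = 12
ES_C = 7; EF_C = 7+16 = 23
ES_D = max(EF_A=7, EF_C=23) = 23; EF_D = 23+6 = 29
ES_E = max(EF_A=7, EF_D=29) = 29; EF_E = 29+3 = 32
ES_F = max(EF_B=12, EF_C=23) = 23; EF_F = 23+12 = 35
ES_G = max(EF_B=12, EF_E=32, EF_F=35) = 35; EF_G = 35+6 = 41
Expected project duration μ = 41 weeks. Critical path: A → C → F → G.

Variance along critical path = 5.444 + 5.444 + 0.111 + 1.000 = 12.000; σ = √12.000 = 3.464 weeks.
Z = (47 − 41) / 3.464 = 1.732
P(T ≤ 47) = Φ(1.732) ≈ 0.958

0.958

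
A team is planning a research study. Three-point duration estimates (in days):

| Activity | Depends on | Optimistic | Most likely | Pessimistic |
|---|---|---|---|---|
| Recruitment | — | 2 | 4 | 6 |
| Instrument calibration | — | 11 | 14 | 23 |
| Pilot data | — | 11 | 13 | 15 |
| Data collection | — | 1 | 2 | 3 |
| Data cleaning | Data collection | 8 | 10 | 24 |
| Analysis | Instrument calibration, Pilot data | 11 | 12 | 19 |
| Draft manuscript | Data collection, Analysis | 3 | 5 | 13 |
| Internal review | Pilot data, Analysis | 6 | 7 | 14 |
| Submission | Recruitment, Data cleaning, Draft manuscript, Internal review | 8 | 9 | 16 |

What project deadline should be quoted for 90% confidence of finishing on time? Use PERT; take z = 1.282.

te_Recruitment = (2 + 4·4 + 6)/6 = 24/6 = 4; σ²_Recruitment = ((6−2)/6)² = 0.444
te_Instrument calibration = (11 + 4·14 + 23)/6 = 90/6 = 15; σ²_Instrument calibration = ((23−11)/6)² = 4.000
te_Pilot data = (11 + 4·13 + 15)/6 = 78/6 = 13; σ²_Pilot data = ((15−11)/6)² = 0.444
te_Data collection = (1 + 4·2 + 3)/6 = 12/6 = 2; σ²_Data collection = ((3−1)/6)² = 0.111
te_Data cleaning = (8 + 4·10 + 24)/6 = 72/6 = 12; σ²_Data cleaning = ((24−8)/6)² = 7.111
te_Analysis = (11 + 4·12 + 19)/6 = 78/6 = 13; σ²_Analysis = ((19−11)/6)² = 1.778
te_Draft manuscript = (3 + 4·5 + 13)/6 = 36/6 = 6; σ²_Draft manuscript = ((13−3)/6)² = 2.778
te_Internal review = (6 + 4·7 + 14)/6 = 48/6 = 8; σ²_Internal review = ((14−6)/6)² = 1.778
te_Submission = (8 + 4·9 + 16)/6 = 60/6 = 10; σ²_Submission = ((16−8)/6)² = 1.778

Forward pass:
ES_Recruitment = 0; EF_Recruitment = 4
ES_Instrument calibration = 0; EF_Instrument calibration = 15
ES_Pilot data = 0; EF_Pilot data = 13
ES_Data collection = 0; EF_Data collection = 2
ES_Data cleaning = 2; EF_Data cleaning = 2+12 = 14
ES_Analysis = max(EF_Instrument calibration=15, EF_Pilot data=13) = 15; EF_Analysis = 15+13 = 28
ES_Draft manuscript = max(EF_Data collection=2, EF_Analysis=28) = 28; EF_Draft manuscript = 28+6 = 34
ES_Internal review = max(EF_Pilot data=13, EF_Analysis=28) = 28; EF_Internal review = 28+8 = 36
ES_Submission = max(EF_Recruitment=4, EF_Data cleaning=14, EF_Draft manuscript=34, EF_Internal review=36) = 36; EF_Submission = 36+10 = 46
Expected project duration μ = 46 days. Critical path: Instrument calibration → Analysis → Internal review → Submission.

Variance along critical path = 4.000 + 1.778 + 1.778 + 1.778 = 9.333; σ = 3.055 days.
D = μ + z·σ = 46 + 1.282·3.055 = 49.9 days

49.9 days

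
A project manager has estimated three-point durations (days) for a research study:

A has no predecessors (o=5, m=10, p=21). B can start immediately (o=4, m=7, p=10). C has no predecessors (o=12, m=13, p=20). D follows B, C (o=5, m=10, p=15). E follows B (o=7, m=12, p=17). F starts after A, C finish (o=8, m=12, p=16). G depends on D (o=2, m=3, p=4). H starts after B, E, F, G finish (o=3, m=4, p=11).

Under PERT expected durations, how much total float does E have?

te_A = (5 + 4·10 + 21)/6 = 66/6 = 11
te_B = (4 + 4·7 + 10)/6 = 42/6 = 7
te_C = (12 + 4·13 + 20)/6 = 84/6 = 14
te_D = (5 + 4·10 + 15)/6 = 60/6 = 10
te_E = (7 + 4·12 + 17)/6 = 72/6 = 12
te_F = (8 + 4·12 + 16)/6 = 72/6 = 12
te_G = (2 + 4·3 + 4)/6 = 18/6 = 3
te_H = (3 + 4·4 + 11)/6 = 30/6 = 5

Forward pass:
ES_A = 0; EF_A = 11
ES_B = 0; EF_B = 7
ES_C = 0; EF_C = 14
ES_D = max(EF_B=7, EF_C=14) = 14; EF_D = 14+10 = 24
ES_E = 7; EF_E = 7+12 = 19
ES_F = max(EF_A=11, EF_C=14) = 14; EF_F = 14+12 = 26
ES_G = 24; EF_G = 24+3 = 27
ES_H = max(EF_B=7, EF_E=19, EF_F=26, EF_G=27) = 27; EF_H = 27+5 = 32
Expected project duration μ = 32 days. Critical path: C → D → G → H.

Backward pass:
LF_H = 32; LS_H = 32−5 = 27
LF_G = LS_H = 27; LS_G = 27−3 = 24
LF_F = LS_H = 27; LS_F = 27−12 = 15
LF_E = LS_H = 27; LS_E = 27−12 = 15
LF_D = LS_G = 24; LS_D = 24−10 = 14
LF_C = min(LS_D=14, LS_F=15) = 14; LS_C = 14−14 = 0
LF_B = min(LS_D=14, LS_E=15, LS_H=27) = 14; LS_B = 14−7 = 7
LF_A = LS_F = 15; LS_A = 15−11 = 4
Slack_E = LS_E − ES_E = 15 − 7 = 8

8 days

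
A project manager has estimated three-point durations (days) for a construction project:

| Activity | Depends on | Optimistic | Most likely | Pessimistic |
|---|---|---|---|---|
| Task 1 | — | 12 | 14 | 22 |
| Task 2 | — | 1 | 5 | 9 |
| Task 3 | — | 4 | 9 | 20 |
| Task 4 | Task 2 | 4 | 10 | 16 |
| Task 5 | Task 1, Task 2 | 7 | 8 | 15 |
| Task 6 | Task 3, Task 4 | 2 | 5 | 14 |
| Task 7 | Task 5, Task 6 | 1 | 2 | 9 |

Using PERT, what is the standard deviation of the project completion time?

2.52 days

te_Task 1 = (12 + 4·14 + 22)/6 = 90/6 = 15; σ²_Task 1 = ((22−12)/6)² = 2.778
te_Task 2 = (1 + 4·5 + 9)/6 = 30/6 = 5; σ²_Task 2 = ((9−1)/6)² = 1.778
te_Task 3 = (4 + 4·9 + 20)/6 = 60/6 = 10; σ²_Task 3 = ((20−4)/6)² = 7.111
te_Task 4 = (4 + 4·10 + 16)/6 = 60/6 = 10; σ²_Task 4 = ((16−4)/6)² = 4.000
te_Task 5 = (7 + 4·8 + 15)/6 = 54/6 = 9; σ²_Task 5 = ((15−7)/6)² = 1.778
te_Task 6 = (2 + 4·5 + 14)/6 = 36/6 = 6; σ²_Task 6 = ((14−2)/6)² = 4.000
te_Task 7 = (1 + 4·2 + 9)/6 = 18/6 = 3; σ²_Task 7 = ((9−1)/6)² = 1.778

Forward pass:
ES_Task 1 = 0; EF_Task 1 = 15
ES_Task 2 = 0; EF_Task 2 = 5
ES_Task 3 = 0; EF_Task 3 = 10
ES_Task 4 = 5; EF_Task 4 = 5+10 = 15
ES_Task 5 = max(EF_Task 1=15, EF_Task 2=5) = 15; EF_Task 5 = 15+9 = 24
ES_Task 6 = max(EF_Task 3=10, EF_Task 4=15) = 15; EF_Task 6 = 15+6 = 21
ES_Task 7 = max(EF_Task 5=24, EF_Task 6=21) = 24; EF_Task 7 = 24+3 = 27
Expected project duration μ = 27 days. Critical path: Task 1 → Task 5 → Task 7.

Variance along critical path = 2.778 + 1.778 + 1.778 = 6.333
σ = √6.333 = 2.517 days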